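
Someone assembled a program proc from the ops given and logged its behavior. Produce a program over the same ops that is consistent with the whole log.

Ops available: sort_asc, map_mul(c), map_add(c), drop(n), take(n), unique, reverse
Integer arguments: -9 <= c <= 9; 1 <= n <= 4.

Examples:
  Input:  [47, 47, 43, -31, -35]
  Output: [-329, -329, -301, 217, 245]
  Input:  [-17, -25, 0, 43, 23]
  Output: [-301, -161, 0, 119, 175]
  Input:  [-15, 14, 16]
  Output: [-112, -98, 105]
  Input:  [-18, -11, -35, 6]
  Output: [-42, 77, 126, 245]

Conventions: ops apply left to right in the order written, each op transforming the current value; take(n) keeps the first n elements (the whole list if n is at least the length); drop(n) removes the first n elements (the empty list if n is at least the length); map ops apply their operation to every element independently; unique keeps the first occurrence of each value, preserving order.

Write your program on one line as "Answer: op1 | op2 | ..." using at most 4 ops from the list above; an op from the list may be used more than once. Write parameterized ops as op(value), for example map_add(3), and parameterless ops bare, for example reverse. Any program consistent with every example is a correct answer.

reverse | sort_asc | reverse | map_mul(-7)

Check, running the answer program on each example:
  [47, 47, 43, -31, -35] -> [-35, -31, 43, 47, 47] -> [-35, -31, 43, 47, 47] -> [47, 47, 43, -31, -35] -> [-329, -329, -301, 217, 245]
  [-17, -25, 0, 43, 23] -> [23, 43, 0, -25, -17] -> [-25, -17, 0, 23, 43] -> [43, 23, 0, -17, -25] -> [-301, -161, 0, 119, 175]
  [-15, 14, 16] -> [16, 14, -15] -> [-15, 14, 16] -> [16, 14, -15] -> [-112, -98, 105]
  [-18, -11, -35, 6] -> [6, -35, -11, -18] -> [-35, -18, -11, 6] -> [6, -11, -18, -35] -> [-42, 77, 126, 245]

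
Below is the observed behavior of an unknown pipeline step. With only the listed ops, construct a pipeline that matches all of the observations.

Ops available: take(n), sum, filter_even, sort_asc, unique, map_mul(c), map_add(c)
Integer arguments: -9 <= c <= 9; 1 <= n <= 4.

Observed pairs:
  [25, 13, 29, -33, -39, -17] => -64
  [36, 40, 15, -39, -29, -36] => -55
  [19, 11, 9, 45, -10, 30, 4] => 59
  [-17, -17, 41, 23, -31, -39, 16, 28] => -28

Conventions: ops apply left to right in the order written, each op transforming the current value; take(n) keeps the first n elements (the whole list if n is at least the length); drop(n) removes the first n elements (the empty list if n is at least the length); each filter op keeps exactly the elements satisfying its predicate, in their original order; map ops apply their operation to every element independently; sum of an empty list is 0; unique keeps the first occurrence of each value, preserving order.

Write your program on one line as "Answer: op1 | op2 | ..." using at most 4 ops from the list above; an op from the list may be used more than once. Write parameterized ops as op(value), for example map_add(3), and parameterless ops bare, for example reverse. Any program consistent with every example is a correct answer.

map_add(-7) | unique | sum

Check, running the answer program on each example:
  [25, 13, 29, -33, -39, -17] -> [18, 6, 22, -40, -46, -24] -> [18, 6, 22, -40, -46, -24] -> -64
  [36, 40, 15, -39, -29, -36] -> [29, 33, 8, -46, -36, -43] -> [29, 33, 8, -46, -36, -43] -> -55
  [19, 11, 9, 45, -10, 30, 4] -> [12, 4, 2, 38, -17, 23, -3] -> [12, 4, 2, 38, -17, 23, -3] -> 59
  [-17, -17, 41, 23, -31, -39, 16, 28] -> [-24, -24, 34, 16, -38, -46, 9, 21] -> [-24, 34, 16, -38, -46, 9, 21] -> -28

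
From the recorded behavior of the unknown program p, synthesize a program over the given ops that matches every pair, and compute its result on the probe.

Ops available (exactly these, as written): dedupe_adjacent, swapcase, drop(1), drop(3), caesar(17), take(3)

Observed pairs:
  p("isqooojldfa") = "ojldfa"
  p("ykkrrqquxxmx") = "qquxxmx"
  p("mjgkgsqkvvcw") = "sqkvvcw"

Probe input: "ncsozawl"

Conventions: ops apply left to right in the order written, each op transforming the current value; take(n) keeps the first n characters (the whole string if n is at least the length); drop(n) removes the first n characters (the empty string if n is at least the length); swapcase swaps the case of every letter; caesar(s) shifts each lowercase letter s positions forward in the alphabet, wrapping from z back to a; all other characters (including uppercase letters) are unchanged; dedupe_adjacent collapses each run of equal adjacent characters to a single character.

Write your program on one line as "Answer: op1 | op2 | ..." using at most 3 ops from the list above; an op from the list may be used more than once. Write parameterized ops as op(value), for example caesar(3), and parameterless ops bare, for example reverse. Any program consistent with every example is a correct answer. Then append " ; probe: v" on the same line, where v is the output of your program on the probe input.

drop(3) | drop(1) | drop(1) ; probe: "awl"

Check, running the answer program on each example:
  "isqooojldfa" -> "ooojldfa" -> "oojldfa" -> "ojldfa"
  "ykkrrqquxxmx" -> "rrqquxxmx" -> "rqquxxmx" -> "qquxxmx"
  "mjgkgsqkvvcw" -> "kgsqkvvcw" -> "gsqkvvcw" -> "sqkvvcw"
  probe: "ncsozawl" -> "ozawl" -> "zawl" -> "awl"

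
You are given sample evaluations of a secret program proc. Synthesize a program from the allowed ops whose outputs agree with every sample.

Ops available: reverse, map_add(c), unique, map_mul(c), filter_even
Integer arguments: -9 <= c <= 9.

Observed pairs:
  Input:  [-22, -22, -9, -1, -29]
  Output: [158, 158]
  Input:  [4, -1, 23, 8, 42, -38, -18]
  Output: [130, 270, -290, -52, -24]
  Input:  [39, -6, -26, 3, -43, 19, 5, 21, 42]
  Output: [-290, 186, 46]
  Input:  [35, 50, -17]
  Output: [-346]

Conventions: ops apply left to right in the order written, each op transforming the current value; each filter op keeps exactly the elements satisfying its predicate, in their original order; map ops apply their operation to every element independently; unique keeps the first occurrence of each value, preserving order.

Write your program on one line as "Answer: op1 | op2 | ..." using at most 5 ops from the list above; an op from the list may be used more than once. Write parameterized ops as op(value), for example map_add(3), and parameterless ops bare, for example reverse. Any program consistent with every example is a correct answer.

map_mul(-7) | map_add(6) | map_add(-2) | reverse | filter_even

Check, running the answer program on each example:
  [-22, -22, -9, -1, -29] -> [154, 154, 63, 7, 203] -> [160, 160, 69, 13, 209] -> [158, 158, 67, 11, 207] -> [207, 11, 67, 158, 158] -> [158, 158]
  [4, -1, 23, 8, 42, -38, -18] -> [-28, 7, -161, -56, -294, 266, 126] -> [-22, 13, -155, -50, -288, 272, 132] -> [-24, 11, -157, -52, -290, 270, 130] -> [130, 270, -290, -52, -157, 11, -24] -> [130, 270, -290, -52, -24]
  [39, -6, -26, 3, -43, 19, 5, 21, 42] -> [-273, 42, 182, -21, 301, -133, -35, -147, -294] -> [-267, 48, 188, -15, 307, -127, -29, -141, -288] -> [-269, 46, 186, -17, 305, -129, -31, -143, -290] -> [-290, -143, -31, -129, 305, -17, 186, 46, -269] -> [-290, 186, 46]
  [35, 50, -17] -> [-245, -350, 119] -> [-239, -344, 125] -> [-241, -346, 123] -> [123, -346, -241] -> [-346]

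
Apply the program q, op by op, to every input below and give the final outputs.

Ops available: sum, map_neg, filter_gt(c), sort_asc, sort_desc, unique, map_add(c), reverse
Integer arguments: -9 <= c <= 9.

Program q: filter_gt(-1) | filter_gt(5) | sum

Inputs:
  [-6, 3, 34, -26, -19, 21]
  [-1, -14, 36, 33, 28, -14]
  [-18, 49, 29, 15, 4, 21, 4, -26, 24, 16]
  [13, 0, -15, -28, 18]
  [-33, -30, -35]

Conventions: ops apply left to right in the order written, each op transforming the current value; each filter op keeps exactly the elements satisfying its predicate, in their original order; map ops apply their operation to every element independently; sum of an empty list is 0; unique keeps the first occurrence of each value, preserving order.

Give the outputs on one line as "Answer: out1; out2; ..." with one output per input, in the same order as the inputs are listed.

Execution, op by op:
  [-6, 3, 34, -26, -19, 21] -> [3, 34, 21] -> [34, 21] -> 55
  [-1, -14, 36, 33, 28, -14] -> [36, 33, 28] -> [36, 33, 28] -> 97
  [-18, 49, 29, 15, 4, 21, 4, -26, 24, 16] -> [49, 29, 15, 4, 21, 4, 24, 16] -> [49, 29, 15, 21, 24, 16] -> 154
  [13, 0, -15, -28, 18] -> [13, 0, 18] -> [13, 18] -> 31
  [-33, -30, -35] -> [] -> [] -> 0

55; 97; 154; 31; 0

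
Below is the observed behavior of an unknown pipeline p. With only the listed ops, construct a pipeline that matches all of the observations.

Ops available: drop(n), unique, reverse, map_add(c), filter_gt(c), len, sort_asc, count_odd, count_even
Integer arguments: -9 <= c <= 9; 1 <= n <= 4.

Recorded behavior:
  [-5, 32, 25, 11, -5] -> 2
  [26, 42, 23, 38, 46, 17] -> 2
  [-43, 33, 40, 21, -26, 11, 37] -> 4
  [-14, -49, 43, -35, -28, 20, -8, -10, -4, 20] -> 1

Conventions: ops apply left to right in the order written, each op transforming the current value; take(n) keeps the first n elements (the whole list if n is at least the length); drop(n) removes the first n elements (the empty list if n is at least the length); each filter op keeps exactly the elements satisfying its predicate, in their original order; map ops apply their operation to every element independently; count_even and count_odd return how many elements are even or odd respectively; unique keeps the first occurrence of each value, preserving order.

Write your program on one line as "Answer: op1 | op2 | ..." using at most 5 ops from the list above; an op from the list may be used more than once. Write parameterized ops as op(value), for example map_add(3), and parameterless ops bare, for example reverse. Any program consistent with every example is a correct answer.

reverse | filter_gt(8) | unique | reverse | count_odd

Check, running the answer program on each example:
  [-5, 32, 25, 11, -5] -> [-5, 11, 25, 32, -5] -> [11, 25, 32] -> [11, 25, 32] -> [32, 25, 11] -> 2
  [26, 42, 23, 38, 46, 17] -> [17, 46, 38, 23, 42, 26] -> [17, 46, 38, 23, 42, 26] -> [17, 46, 38, 23, 42, 26] -> [26, 42, 23, 38, 46, 17] -> 2
  [-43, 33, 40, 21, -26, 11, 37] -> [37, 11, -26, 21, 40, 33, -43] -> [37, 11, 21, 40, 33] -> [37, 11, 21, 40, 33] -> [33, 40, 21, 11, 37] -> 4
  [-14, -49, 43, -35, -28, 20, -8, -10, -4, 20] -> [20, -4, -10, -8, 20, -28, -35, 43, -49, -14] -> [20, 20, 43] -> [20, 43] -> [43, 20] -> 1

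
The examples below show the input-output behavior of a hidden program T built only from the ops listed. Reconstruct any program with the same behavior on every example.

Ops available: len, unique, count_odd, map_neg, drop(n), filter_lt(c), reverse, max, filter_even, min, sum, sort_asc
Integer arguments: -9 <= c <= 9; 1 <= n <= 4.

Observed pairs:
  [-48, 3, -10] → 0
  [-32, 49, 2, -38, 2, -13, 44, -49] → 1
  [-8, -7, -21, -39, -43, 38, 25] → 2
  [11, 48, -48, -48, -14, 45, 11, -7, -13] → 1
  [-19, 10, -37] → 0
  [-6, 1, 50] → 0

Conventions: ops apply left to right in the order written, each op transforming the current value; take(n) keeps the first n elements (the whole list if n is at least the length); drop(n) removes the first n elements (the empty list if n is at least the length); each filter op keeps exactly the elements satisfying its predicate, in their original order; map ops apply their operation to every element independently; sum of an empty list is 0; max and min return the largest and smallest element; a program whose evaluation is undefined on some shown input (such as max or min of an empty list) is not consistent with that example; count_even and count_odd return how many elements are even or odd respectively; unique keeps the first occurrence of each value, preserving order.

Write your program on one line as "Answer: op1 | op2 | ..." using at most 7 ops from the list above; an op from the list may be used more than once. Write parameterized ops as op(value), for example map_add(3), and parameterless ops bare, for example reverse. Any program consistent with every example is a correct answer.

reverse | drop(4) | sort_asc | reverse | map_neg | count_odd

Check, running the answer program on each example:
  [-48, 3, -10] -> [-10, 3, -48] -> [] -> [] -> [] -> [] -> 0
  [-32, 49, 2, -38, 2, -13, 44, -49] -> [-49, 44, -13, 2, -38, 2, 49, -32] -> [-38, 2, 49, -32] -> [-38, -32, 2, 49] -> [49, 2, -32, -38] -> [-49, -2, 32, 38] -> 1
  [-8, -7, -21, -39, -43, 38, 25] -> [25, 38, -43, -39, -21, -7, -8] -> [-21, -7, -8] -> [-21, -8, -7] -> [-7, -8, -21] -> [7, 8, 21] -> 2
  [11, 48, -48, -48, -14, 45, 11, -7, -13] -> [-13, -7, 11, 45, -14, -48, -48, 48, 11] -> [-14, -48, -48, 48, 11] -> [-48, -48, -14, 11, 48] -> [48, 11, -14, -48, -48] -> [-48, -11, 14, 48, 48] -> 1
  [-19, 10, -37] -> [-37, 10, -19] -> [] -> [] -> [] -> [] -> 0
  [-6, 1, 50] -> [50, 1, -6] -> [] -> [] -> [] -> [] -> 0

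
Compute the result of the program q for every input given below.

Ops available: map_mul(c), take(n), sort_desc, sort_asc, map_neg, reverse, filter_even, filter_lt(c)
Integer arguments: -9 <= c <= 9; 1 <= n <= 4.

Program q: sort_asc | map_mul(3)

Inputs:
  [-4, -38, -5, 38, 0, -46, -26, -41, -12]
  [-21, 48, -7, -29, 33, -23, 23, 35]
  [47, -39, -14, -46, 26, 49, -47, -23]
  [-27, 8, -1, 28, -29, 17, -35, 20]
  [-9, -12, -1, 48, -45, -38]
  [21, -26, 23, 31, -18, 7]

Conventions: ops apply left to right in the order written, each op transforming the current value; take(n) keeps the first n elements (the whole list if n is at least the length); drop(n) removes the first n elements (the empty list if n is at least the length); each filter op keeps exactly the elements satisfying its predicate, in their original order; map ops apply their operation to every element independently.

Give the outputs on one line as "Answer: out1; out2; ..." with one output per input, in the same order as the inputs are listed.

[-138, -123, -114, -78, -36, -15, -12, 0, 114]; [-87, -69, -63, -21, 69, 99, 105, 144]; [-141, -138, -117, -69, -42, 78, 141, 147]; [-105, -87, -81, -3, 24, 51, 60, 84]; [-135, -114, -36, -27, -3, 144]; [-78, -54, 21, 63, 69, 93]

Execution, op by op:
  [-4, -38, -5, 38, 0, -46, -26, -41, -12] -> [-46, -41, -38, -26, -12, -5, -4, 0, 38] -> [-138, -123, -114, -78, -36, -15, -12, 0, 114]
  [-21, 48, -7, -29, 33, -23, 23, 35] -> [-29, -23, -21, -7, 23, 33, 35, 48] -> [-87, -69, -63, -21, 69, 99, 105, 144]
  [47, -39, -14, -46, 26, 49, -47, -23] -> [-47, -46, -39, -23, -14, 26, 47, 49] -> [-141, -138, -117, -69, -42, 78, 141, 147]
  [-27, 8, -1, 28, -29, 17, -35, 20] -> [-35, -29, -27, -1, 8, 17, 20, 28] -> [-105, -87, -81, -3, 24, 51, 60, 84]
  [-9, -12, -1, 48, -45, -38] -> [-45, -38, -12, -9, -1, 48] -> [-135, -114, -36, -27, -3, 144]
  [21, -26, 23, 31, -18, 7] -> [-26, -18, 7, 21, 23, 31] -> [-78, -54, 21, 63, 69, 93]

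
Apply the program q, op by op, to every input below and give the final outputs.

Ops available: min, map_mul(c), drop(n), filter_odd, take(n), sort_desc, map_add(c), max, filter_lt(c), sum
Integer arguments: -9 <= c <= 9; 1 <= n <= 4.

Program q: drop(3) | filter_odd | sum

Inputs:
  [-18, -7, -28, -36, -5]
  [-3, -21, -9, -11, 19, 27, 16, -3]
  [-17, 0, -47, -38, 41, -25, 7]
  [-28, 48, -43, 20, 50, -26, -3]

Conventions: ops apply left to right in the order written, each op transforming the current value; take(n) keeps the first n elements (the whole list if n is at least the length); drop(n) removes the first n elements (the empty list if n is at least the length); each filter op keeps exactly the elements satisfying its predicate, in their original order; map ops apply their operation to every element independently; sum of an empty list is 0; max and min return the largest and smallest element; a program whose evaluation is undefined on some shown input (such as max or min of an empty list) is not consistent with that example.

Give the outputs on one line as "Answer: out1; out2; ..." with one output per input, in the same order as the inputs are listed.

Execution, op by op:
  [-18, -7, -28, -36, -5] -> [-36, -5] -> [-5] -> -5
  [-3, -21, -9, -11, 19, 27, 16, -3] -> [-11, 19, 27, 16, -3] -> [-11, 19, 27, -3] -> 32
  [-17, 0, -47, -38, 41, -25, 7] -> [-38, 41, -25, 7] -> [41, -25, 7] -> 23
  [-28, 48, -43, 20, 50, -26, -3] -> [20, 50, -26, -3] -> [-3] -> -3

-5; 32; 23; -3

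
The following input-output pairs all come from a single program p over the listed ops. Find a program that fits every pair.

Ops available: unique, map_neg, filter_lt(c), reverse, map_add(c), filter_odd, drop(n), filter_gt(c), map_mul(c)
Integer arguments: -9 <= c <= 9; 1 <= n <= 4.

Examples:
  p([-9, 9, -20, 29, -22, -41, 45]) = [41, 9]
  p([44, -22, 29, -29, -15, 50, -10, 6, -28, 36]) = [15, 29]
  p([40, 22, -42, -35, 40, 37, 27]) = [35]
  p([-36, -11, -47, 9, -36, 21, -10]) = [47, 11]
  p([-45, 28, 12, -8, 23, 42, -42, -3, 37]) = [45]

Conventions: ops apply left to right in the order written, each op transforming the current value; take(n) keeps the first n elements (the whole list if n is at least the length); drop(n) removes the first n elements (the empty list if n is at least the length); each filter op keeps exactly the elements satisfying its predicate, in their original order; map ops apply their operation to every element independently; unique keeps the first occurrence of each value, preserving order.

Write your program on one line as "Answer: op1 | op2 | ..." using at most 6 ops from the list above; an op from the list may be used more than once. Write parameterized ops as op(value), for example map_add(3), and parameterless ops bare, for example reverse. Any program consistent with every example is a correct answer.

filter_lt(-6) | unique | map_neg | filter_odd | reverse

Check, running the answer program on each example:
  [-9, 9, -20, 29, -22, -41, 45] -> [-9, -20, -22, -41] -> [-9, -20, -22, -41] -> [9, 20, 22, 41] -> [9, 41] -> [41, 9]
  [44, -22, 29, -29, -15, 50, -10, 6, -28, 36] -> [-22, -29, -15, -10, -28] -> [-22, -29, -15, -10, -28] -> [22, 29, 15, 10, 28] -> [29, 15] -> [15, 29]
  [40, 22, -42, -35, 40, 37, 27] -> [-42, -35] -> [-42, -35] -> [42, 35] -> [35] -> [35]
  [-36, -11, -47, 9, -36, 21, -10] -> [-36, -11, -47, -36, -10] -> [-36, -11, -47, -10] -> [36, 11, 47, 10] -> [11, 47] -> [47, 11]
  [-45, 28, 12, -8, 23, 42, -42, -3, 37] -> [-45, -8, -42] -> [-45, -8, -42] -> [45, 8, 42] -> [45] -> [45]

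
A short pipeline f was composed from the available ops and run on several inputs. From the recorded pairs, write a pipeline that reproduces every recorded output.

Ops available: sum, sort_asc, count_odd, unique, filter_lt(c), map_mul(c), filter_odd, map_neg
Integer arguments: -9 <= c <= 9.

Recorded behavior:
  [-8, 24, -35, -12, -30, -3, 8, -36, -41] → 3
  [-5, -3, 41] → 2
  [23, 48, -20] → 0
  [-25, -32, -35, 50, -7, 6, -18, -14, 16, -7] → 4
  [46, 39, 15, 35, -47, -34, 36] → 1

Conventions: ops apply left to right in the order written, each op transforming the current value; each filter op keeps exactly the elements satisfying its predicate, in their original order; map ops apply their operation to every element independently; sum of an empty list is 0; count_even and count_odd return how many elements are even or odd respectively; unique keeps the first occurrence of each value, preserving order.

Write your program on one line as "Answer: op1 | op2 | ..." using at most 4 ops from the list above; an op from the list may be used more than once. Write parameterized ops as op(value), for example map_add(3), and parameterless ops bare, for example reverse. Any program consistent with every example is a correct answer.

filter_lt(3) | sort_asc | count_odd

Check, running the answer program on each example:
  [-8, 24, -35, -12, -30, -3, 8, -36, -41] -> [-8, -35, -12, -30, -3, -36, -41] -> [-41, -36, -35, -30, -12, -8, -3] -> 3
  [-5, -3, 41] -> [-5, -3] -> [-5, -3] -> 2
  [23, 48, -20] -> [-20] -> [-20] -> 0
  [-25, -32, -35, 50, -7, 6, -18, -14, 16, -7] -> [-25, -32, -35, -7, -18, -14, -7] -> [-35, -32, -25, -18, -14, -7, -7] -> 4
  [46, 39, 15, 35, -47, -34, 36] -> [-47, -34] -> [-47, -34] -> 1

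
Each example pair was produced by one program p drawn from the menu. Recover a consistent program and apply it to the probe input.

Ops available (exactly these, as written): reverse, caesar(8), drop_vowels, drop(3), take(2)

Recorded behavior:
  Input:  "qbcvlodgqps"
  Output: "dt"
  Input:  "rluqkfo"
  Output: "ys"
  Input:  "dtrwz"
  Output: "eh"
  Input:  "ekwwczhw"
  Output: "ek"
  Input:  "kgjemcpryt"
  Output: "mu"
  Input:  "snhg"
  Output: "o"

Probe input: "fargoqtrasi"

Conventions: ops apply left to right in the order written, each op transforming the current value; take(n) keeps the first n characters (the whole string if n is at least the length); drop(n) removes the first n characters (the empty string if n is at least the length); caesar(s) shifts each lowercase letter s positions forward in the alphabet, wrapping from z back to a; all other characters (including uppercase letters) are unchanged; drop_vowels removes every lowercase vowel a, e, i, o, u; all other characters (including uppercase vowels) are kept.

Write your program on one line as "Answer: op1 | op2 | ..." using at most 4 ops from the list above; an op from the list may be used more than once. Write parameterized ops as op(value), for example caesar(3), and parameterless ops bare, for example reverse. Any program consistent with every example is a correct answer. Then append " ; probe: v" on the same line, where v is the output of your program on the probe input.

caesar(8) | drop(3) | take(2) ; probe: "ow"

Check, running the answer program on each example:
  "qbcvlodgqps" -> "yjkdtwloyxa" -> "dtwloyxa" -> "dt"
  "rluqkfo" -> "ztcysnw" -> "ysnw" -> "ys"
  "dtrwz" -> "lbzeh" -> "eh" -> "eh"
  "ekwwczhw" -> "mseekhpe" -> "ekhpe" -> "ek"
  "kgjemcpryt" -> "sormukxzgb" -> "mukxzgb" -> "mu"
  "snhg" -> "avpo" -> "o" -> "o"
  probe: "fargoqtrasi" -> "nizowybziaq" -> "owybziaq" -> "ow"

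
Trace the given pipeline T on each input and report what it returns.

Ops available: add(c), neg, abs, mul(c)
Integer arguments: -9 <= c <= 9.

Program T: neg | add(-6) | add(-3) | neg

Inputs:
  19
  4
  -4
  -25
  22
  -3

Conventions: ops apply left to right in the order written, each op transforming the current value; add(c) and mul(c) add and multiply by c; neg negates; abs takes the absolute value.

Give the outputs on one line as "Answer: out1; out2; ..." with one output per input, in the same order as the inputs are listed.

28; 13; 5; -16; 31; 6

Execution, op by op:
  19 -> -19 -> -25 -> -28 -> 28
  4 -> -4 -> -10 -> -13 -> 13
  -4 -> 4 -> -2 -> -5 -> 5
  -25 -> 25 -> 19 -> 16 -> -16
  22 -> -22 -> -28 -> -31 -> 31
  -3 -> 3 -> -3 -> -6 -> 6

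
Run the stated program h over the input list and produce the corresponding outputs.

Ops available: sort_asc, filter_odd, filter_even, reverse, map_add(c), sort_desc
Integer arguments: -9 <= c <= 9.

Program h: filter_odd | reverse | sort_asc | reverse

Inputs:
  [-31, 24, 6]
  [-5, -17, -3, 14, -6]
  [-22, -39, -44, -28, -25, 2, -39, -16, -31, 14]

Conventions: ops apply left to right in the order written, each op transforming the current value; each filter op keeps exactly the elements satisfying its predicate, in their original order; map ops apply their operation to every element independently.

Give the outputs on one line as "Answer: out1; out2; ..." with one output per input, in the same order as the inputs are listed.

Execution, op by op:
  [-31, 24, 6] -> [-31] -> [-31] -> [-31] -> [-31]
  [-5, -17, -3, 14, -6] -> [-5, -17, -3] -> [-3, -17, -5] -> [-17, -5, -3] -> [-3, -5, -17]
  [-22, -39, -44, -28, -25, 2, -39, -16, -31, 14] -> [-39, -25, -39, -31] -> [-31, -39, -25, -39] -> [-39, -39, -31, -25] -> [-25, -31, -39, -39]

[-31]; [-3, -5, -17]; [-25, -31, -39, -39]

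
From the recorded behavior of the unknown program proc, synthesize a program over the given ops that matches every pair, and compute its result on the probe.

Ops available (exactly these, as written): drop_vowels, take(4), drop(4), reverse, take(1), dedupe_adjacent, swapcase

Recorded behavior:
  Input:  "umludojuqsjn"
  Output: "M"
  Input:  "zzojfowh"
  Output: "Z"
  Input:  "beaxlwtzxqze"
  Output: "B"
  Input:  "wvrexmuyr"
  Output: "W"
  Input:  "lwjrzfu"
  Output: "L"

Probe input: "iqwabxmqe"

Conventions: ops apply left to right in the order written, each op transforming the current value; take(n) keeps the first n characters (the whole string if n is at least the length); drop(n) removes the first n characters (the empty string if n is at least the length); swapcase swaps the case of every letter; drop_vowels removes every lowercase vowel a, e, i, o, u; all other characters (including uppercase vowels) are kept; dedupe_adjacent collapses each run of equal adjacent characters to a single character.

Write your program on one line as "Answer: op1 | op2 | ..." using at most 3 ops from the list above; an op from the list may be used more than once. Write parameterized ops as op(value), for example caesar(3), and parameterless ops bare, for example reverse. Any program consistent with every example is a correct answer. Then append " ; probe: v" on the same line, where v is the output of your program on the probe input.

drop_vowels | swapcase | take(1) ; probe: "Q"

Check, running the answer program on each example:
  "umludojuqsjn" -> "mldjqsjn" -> "MLDJQSJN" -> "M"
  "zzojfowh" -> "zzjfwh" -> "ZZJFWH" -> "Z"
  "beaxlwtzxqze" -> "bxlwtzxqz" -> "BXLWTZXQZ" -> "B"
  "wvrexmuyr" -> "wvrxmyr" -> "WVRXMYR" -> "W"
  "lwjrzfu" -> "lwjrzf" -> "LWJRZF" -> "L"
  probe: "iqwabxmqe" -> "qwbxmq" -> "QWBXMQ" -> "Q"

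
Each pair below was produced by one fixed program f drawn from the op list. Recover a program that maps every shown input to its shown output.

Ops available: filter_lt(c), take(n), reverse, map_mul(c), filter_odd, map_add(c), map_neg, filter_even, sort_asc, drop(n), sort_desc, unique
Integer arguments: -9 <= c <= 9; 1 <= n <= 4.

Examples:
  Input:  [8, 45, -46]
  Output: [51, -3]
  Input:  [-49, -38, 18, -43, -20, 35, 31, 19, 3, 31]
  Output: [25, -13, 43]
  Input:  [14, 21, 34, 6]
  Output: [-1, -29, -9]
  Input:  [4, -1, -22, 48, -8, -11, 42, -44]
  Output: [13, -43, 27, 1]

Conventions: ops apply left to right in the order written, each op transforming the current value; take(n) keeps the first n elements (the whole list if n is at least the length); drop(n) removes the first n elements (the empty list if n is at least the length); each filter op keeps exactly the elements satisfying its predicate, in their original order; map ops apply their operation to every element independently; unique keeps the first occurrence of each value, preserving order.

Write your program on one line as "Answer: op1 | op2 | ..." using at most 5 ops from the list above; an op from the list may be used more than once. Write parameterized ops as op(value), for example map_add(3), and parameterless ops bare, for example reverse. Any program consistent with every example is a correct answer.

map_neg | filter_even | take(4) | map_add(5) | reverse

Check, running the answer program on each example:
  [8, 45, -46] -> [-8, -45, 46] -> [-8, 46] -> [-8, 46] -> [-3, 51] -> [51, -3]
  [-49, -38, 18, -43, -20, 35, 31, 19, 3, 31] -> [49, 38, -18, 43, 20, -35, -31, -19, -3, -31] -> [38, -18, 20] -> [38, -18, 20] -> [43, -13, 25] -> [25, -13, 43]
  [14, 21, 34, 6] -> [-14, -21, -34, -6] -> [-14, -34, -6] -> [-14, -34, -6] -> [-9, -29, -1] -> [-1, -29, -9]
  [4, -1, -22, 48, -8, -11, 42, -44] -> [-4, 1, 22, -48, 8, 11, -42, 44] -> [-4, 22, -48, 8, -42, 44] -> [-4, 22, -48, 8] -> [1, 27, -43, 13] -> [13, -43, 27, 1]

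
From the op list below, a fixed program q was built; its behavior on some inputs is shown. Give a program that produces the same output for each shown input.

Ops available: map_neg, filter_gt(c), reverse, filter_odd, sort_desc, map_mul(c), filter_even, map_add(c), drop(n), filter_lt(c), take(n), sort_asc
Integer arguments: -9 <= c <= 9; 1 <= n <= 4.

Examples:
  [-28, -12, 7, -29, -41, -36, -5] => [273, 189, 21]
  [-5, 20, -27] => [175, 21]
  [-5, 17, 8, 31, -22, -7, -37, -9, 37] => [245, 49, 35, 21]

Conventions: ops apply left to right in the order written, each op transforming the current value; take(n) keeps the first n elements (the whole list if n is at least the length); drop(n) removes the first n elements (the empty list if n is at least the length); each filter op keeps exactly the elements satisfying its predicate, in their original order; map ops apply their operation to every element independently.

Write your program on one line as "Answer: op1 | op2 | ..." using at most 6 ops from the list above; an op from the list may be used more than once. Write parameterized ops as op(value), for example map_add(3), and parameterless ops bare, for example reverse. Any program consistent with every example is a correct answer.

sort_asc | filter_odd | map_add(2) | map_mul(-7) | filter_gt(2)

Check, running the answer program on each example:
  [-28, -12, 7, -29, -41, -36, -5] -> [-41, -36, -29, -28, -12, -5, 7] -> [-41, -29, -5, 7] -> [-39, -27, -3, 9] -> [273, 189, 21, -63] -> [273, 189, 21]
  [-5, 20, -27] -> [-27, -5, 20] -> [-27, -5] -> [-25, -3] -> [175, 21] -> [175, 21]
  [-5, 17, 8, 31, -22, -7, -37, -9, 37] -> [-37, -22, -9, -7, -5, 8, 17, 31, 37] -> [-37, -9, -7, -5, 17, 31, 37] -> [-35, -7, -5, -3, 19, 33, 39] -> [245, 49, 35, 21, -133, -231, -273] -> [245, 49, 35, 21]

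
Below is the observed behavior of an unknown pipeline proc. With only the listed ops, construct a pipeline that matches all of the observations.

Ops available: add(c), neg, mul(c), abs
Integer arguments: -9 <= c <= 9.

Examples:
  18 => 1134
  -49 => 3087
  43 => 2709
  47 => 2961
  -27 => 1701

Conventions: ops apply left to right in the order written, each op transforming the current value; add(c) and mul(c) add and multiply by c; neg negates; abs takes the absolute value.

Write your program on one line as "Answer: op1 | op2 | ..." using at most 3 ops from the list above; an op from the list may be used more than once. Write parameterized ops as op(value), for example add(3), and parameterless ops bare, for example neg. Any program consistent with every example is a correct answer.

mul(9) | abs | mul(7)

Check, running the answer program on each example:
  18 -> 162 -> 162 -> 1134
  -49 -> -441 -> 441 -> 3087
  43 -> 387 -> 387 -> 2709
  47 -> 423 -> 423 -> 2961
  -27 -> -243 -> 243 -> 1701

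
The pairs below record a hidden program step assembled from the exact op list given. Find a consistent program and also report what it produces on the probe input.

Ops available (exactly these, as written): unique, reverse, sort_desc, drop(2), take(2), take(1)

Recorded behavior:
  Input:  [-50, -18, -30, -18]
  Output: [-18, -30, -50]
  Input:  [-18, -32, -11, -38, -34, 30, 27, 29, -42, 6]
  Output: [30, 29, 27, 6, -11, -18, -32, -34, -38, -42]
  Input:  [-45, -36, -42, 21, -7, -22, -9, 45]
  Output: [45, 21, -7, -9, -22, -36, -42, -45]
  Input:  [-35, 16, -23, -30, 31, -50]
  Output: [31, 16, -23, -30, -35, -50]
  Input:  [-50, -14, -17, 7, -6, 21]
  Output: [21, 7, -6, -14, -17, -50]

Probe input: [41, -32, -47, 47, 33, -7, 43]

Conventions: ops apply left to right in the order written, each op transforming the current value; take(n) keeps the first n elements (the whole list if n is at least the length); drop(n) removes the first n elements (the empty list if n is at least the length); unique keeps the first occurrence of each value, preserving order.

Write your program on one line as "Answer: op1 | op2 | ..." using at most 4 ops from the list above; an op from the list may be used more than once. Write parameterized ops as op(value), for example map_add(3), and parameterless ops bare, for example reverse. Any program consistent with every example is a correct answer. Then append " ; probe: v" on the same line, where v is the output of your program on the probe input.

reverse | unique | sort_desc ; probe: [47, 43, 41, 33, -7, -32, -47]

Check, running the answer program on each example:
  [-50, -18, -30, -18] -> [-18, -30, -18, -50] -> [-18, -30, -50] -> [-18, -30, -50]
  [-18, -32, -11, -38, -34, 30, 27, 29, -42, 6] -> [6, -42, 29, 27, 30, -34, -38, -11, -32, -18] -> [6, -42, 29, 27, 30, -34, -38, -11, -32, -18] -> [30, 29, 27, 6, -11, -18, -32, -34, -38, -42]
  [-45, -36, -42, 21, -7, -22, -9, 45] -> [45, -9, -22, -7, 21, -42, -36, -45] -> [45, -9, -22, -7, 21, -42, -36, -45] -> [45, 21, -7, -9, -22, -36, -42, -45]
  [-35, 16, -23, -30, 31, -50] -> [-50, 31, -30, -23, 16, -35] -> [-50, 31, -30, -23, 16, -35] -> [31, 16, -23, -30, -35, -50]
  [-50, -14, -17, 7, -6, 21] -> [21, -6, 7, -17, -14, -50] -> [21, -6, 7, -17, -14, -50] -> [21, 7, -6, -14, -17, -50]
  probe: [41, -32, -47, 47, 33, -7, 43] -> [43, -7, 33, 47, -47, -32, 41] -> [43, -7, 33, 47, -47, -32, 41] -> [47, 43, 41, 33, -7, -32, -47]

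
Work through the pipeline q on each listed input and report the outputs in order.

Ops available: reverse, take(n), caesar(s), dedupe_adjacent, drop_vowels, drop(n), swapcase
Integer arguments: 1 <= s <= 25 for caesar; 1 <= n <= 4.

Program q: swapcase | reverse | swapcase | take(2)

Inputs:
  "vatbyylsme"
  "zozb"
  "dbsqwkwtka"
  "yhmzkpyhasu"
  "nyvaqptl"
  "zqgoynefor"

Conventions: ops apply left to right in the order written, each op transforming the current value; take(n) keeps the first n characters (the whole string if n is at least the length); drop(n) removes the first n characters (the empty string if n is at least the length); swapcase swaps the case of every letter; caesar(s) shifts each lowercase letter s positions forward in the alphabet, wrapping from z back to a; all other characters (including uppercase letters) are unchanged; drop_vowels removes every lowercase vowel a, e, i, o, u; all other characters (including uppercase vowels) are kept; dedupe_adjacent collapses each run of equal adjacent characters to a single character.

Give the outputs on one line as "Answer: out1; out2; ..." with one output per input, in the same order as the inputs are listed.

"em"; "bz"; "ak"; "us"; "lt"; "ro"

Execution, op by op:
  "vatbyylsme" -> "VATBYYLSME" -> "EMSLYYBTAV" -> "emslyybtav" -> "em"
  "zozb" -> "ZOZB" -> "BZOZ" -> "bzoz" -> "bz"
  "dbsqwkwtka" -> "DBSQWKWTKA" -> "AKTWKWQSBD" -> "aktwkwqsbd" -> "ak"
  "yhmzkpyhasu" -> "YHMZKPYHASU" -> "USAHYPKZMHY" -> "usahypkzmhy" -> "us"
  "nyvaqptl" -> "NYVAQPTL" -> "LTPQAVYN" -> "ltpqavyn" -> "lt"
  "zqgoynefor" -> "ZQGOYNEFOR" -> "ROFENYOGQZ" -> "rofenyogqz" -> "ro"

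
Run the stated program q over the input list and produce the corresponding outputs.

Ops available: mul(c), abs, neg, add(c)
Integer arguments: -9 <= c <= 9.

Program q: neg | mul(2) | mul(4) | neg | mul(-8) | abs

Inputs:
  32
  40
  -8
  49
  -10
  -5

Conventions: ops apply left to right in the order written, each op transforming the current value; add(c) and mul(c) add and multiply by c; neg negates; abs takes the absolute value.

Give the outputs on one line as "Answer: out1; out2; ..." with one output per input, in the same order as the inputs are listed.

Execution, op by op:
  32 -> -32 -> -64 -> -256 -> 256 -> -2048 -> 2048
  40 -> -40 -> -80 -> -320 -> 320 -> -2560 -> 2560
  -8 -> 8 -> 16 -> 64 -> -64 -> 512 -> 512
  49 -> -49 -> -98 -> -392 -> 392 -> -3136 -> 3136
  -10 -> 10 -> 20 -> 80 -> -80 -> 640 -> 640
  -5 -> 5 -> 10 -> 40 -> -40 -> 320 -> 320

2048; 2560; 512; 3136; 640; 320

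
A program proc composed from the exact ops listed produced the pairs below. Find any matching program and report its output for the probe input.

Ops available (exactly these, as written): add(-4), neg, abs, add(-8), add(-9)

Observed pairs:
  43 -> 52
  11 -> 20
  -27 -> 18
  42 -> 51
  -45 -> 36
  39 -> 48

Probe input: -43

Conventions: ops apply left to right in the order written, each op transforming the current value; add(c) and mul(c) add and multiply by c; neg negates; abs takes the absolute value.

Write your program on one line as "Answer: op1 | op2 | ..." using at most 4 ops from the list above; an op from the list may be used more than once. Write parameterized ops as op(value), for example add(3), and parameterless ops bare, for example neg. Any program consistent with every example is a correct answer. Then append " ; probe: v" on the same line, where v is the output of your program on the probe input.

neg | add(-9) | abs ; probe: 34

Check, running the answer program on each example:
  43 -> -43 -> -52 -> 52
  11 -> -11 -> -20 -> 20
  -27 -> 27 -> 18 -> 18
  42 -> -42 -> -51 -> 51
  -45 -> 45 -> 36 -> 36
  39 -> -39 -> -48 -> 48
  probe: -43 -> 43 -> 34 -> 34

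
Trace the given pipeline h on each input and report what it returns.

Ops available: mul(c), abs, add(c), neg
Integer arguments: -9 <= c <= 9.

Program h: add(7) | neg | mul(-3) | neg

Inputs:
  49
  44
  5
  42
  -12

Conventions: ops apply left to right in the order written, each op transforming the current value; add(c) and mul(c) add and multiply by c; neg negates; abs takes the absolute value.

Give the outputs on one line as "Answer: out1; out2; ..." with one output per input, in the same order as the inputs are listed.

-168; -153; -36; -147; 15

Execution, op by op:
  49 -> 56 -> -56 -> 168 -> -168
  44 -> 51 -> -51 -> 153 -> -153
  5 -> 12 -> -12 -> 36 -> -36
  42 -> 49 -> -49 -> 147 -> -147
  -12 -> -5 -> 5 -> -15 -> 15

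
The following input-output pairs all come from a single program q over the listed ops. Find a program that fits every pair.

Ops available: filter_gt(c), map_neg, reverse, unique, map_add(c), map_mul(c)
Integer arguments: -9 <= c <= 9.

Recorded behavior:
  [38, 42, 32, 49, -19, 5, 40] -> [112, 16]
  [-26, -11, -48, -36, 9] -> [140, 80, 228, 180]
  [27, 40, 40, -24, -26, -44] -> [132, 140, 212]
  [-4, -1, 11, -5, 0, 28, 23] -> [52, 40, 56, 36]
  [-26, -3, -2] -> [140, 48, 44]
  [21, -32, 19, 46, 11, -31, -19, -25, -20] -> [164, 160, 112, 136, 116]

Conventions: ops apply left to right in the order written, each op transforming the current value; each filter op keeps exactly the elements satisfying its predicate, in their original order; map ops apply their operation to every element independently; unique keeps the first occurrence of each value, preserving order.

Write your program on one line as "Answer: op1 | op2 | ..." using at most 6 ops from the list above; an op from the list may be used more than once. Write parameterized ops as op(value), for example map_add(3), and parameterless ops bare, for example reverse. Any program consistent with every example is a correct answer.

reverse | map_add(-9) | reverse | map_mul(-4) | filter_gt(0)

Check, running the answer program on each example:
  [38, 42, 32, 49, -19, 5, 40] -> [40, 5, -19, 49, 32, 42, 38] -> [31, -4, -28, 40, 23, 33, 29] -> [29, 33, 23, 40, -28, -4, 31] -> [-116, -132, -92, -160, 112, 16, -124] -> [112, 16]
  [-26, -11, -48, -36, 9] -> [9, -36, -48, -11, -26] -> [0, -45, -57, -20, -35] -> [-35, -20, -57, -45, 0] -> [140, 80, 228, 180, 0] -> [140, 80, 228, 180]
  [27, 40, 40, -24, -26, -44] -> [-44, -26, -24, 40, 40, 27] -> [-53, -35, -33, 31, 31, 18] -> [18, 31, 31, -33, -35, -53] -> [-72, -124, -124, 132, 140, 212] -> [132, 140, 212]
  [-4, -1, 11, -5, 0, 28, 23] -> [23, 28, 0, -5, 11, -1, -4] -> [14, 19, -9, -14, 2, -10, -13] -> [-13, -10, 2, -14, -9, 19, 14] -> [52, 40, -8, 56, 36, -76, -56] -> [52, 40, 56, 36]
  [-26, -3, -2] -> [-2, -3, -26] -> [-11, -12, -35] -> [-35, -12, -11] -> [140, 48, 44] -> [140, 48, 44]
  [21, -32, 19, 46, 11, -31, -19, -25, -20] -> [-20, -25, -19, -31, 11, 46, 19, -32, 21] -> [-29, -34, -28, -40, 2, 37, 10, -41, 12] -> [12, -41, 10, 37, 2, -40, -28, -34, -29] -> [-48, 164, -40, -148, -8, 160, 112, 136, 116] -> [164, 160, 112, 136, 116]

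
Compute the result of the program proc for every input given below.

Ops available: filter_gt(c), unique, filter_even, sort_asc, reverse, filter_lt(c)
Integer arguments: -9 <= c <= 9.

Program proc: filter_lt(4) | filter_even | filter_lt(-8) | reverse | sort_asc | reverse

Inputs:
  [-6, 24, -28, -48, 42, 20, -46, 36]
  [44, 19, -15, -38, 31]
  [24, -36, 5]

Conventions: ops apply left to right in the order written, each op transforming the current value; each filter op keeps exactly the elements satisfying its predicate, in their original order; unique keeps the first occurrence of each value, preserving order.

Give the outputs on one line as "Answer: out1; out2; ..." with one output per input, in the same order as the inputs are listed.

[-28, -46, -48]; [-38]; [-36]

Execution, op by op:
  [-6, 24, -28, -48, 42, 20, -46, 36] -> [-6, -28, -48, -46] -> [-6, -28, -48, -46] -> [-28, -48, -46] -> [-46, -48, -28] -> [-48, -46, -28] -> [-28, -46, -48]
  [44, 19, -15, -38, 31] -> [-15, -38] -> [-38] -> [-38] -> [-38] -> [-38] -> [-38]
  [24, -36, 5] -> [-36] -> [-36] -> [-36] -> [-36] -> [-36] -> [-36]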